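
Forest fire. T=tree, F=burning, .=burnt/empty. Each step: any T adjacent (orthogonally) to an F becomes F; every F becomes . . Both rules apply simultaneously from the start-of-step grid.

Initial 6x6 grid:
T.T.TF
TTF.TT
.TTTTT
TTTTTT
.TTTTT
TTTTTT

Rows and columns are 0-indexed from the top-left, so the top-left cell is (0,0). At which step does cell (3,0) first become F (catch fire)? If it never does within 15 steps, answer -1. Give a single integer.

Step 1: cell (3,0)='T' (+5 fires, +2 burnt)
Step 2: cell (3,0)='T' (+6 fires, +5 burnt)
Step 3: cell (3,0)='T' (+6 fires, +6 burnt)
Step 4: cell (3,0)='F' (+6 fires, +6 burnt)
  -> target ignites at step 4
Step 5: cell (3,0)='.' (+4 fires, +6 burnt)
Step 6: cell (3,0)='.' (+2 fires, +4 burnt)
Step 7: cell (3,0)='.' (+0 fires, +2 burnt)
  fire out at step 7

4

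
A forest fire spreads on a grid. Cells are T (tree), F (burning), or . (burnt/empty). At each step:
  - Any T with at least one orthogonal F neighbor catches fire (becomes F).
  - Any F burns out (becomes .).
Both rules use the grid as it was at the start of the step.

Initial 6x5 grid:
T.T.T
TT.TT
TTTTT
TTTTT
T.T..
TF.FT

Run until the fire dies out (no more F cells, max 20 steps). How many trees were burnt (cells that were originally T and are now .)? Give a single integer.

Step 1: +2 fires, +2 burnt (F count now 2)
Step 2: +1 fires, +2 burnt (F count now 1)
Step 3: +1 fires, +1 burnt (F count now 1)
Step 4: +2 fires, +1 burnt (F count now 2)
Step 5: +3 fires, +2 burnt (F count now 3)
Step 6: +5 fires, +3 burnt (F count now 5)
Step 7: +2 fires, +5 burnt (F count now 2)
Step 8: +2 fires, +2 burnt (F count now 2)
Step 9: +1 fires, +2 burnt (F count now 1)
Step 10: +1 fires, +1 burnt (F count now 1)
Step 11: +0 fires, +1 burnt (F count now 0)
Fire out after step 11
Initially T: 21, now '.': 29
Total burnt (originally-T cells now '.'): 20

Answer: 20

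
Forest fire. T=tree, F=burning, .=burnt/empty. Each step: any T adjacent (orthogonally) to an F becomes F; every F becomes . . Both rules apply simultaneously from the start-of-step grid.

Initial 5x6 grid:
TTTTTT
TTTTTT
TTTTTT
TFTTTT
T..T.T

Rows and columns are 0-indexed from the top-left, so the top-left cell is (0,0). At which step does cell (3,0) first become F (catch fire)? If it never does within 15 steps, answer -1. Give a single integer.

Step 1: cell (3,0)='F' (+3 fires, +1 burnt)
  -> target ignites at step 1
Step 2: cell (3,0)='.' (+5 fires, +3 burnt)
Step 3: cell (3,0)='.' (+6 fires, +5 burnt)
Step 4: cell (3,0)='.' (+5 fires, +6 burnt)
Step 5: cell (3,0)='.' (+4 fires, +5 burnt)
Step 6: cell (3,0)='.' (+2 fires, +4 burnt)
Step 7: cell (3,0)='.' (+1 fires, +2 burnt)
Step 8: cell (3,0)='.' (+0 fires, +1 burnt)
  fire out at step 8

1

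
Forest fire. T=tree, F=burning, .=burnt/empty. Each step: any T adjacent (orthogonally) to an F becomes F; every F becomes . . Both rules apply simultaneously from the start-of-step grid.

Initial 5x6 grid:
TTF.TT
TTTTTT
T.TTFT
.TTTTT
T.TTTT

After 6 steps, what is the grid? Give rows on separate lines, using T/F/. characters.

Step 1: 6 trees catch fire, 2 burn out
  TF..TT
  TTFTFT
  T.TF.F
  .TTTFT
  T.TTTT
Step 2: 9 trees catch fire, 6 burn out
  F...FT
  TF.F.F
  T.F...
  .TTF.F
  T.TTFT
Step 3: 5 trees catch fire, 9 burn out
  .....F
  F.....
  T.....
  .TF...
  T.TF.F
Step 4: 3 trees catch fire, 5 burn out
  ......
  ......
  F.....
  .F....
  T.F...
Step 5: 0 trees catch fire, 3 burn out
  ......
  ......
  ......
  ......
  T.....
Step 6: 0 trees catch fire, 0 burn out
  ......
  ......
  ......
  ......
  T.....

......
......
......
......
T.....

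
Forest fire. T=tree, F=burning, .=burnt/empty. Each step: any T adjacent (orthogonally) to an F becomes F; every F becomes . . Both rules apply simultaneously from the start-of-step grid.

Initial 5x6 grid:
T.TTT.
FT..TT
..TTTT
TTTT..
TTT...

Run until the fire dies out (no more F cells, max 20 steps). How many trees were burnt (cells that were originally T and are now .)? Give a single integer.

Step 1: +2 fires, +1 burnt (F count now 2)
Step 2: +0 fires, +2 burnt (F count now 0)
Fire out after step 2
Initially T: 18, now '.': 14
Total burnt (originally-T cells now '.'): 2

Answer: 2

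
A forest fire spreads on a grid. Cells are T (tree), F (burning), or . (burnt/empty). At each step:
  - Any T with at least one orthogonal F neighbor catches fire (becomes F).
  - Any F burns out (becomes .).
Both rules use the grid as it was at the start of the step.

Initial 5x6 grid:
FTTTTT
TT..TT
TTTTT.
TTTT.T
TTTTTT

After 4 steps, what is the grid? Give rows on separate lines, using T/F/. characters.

Step 1: 2 trees catch fire, 1 burn out
  .FTTTT
  FT..TT
  TTTTT.
  TTTT.T
  TTTTTT
Step 2: 3 trees catch fire, 2 burn out
  ..FTTT
  .F..TT
  FTTTT.
  TTTT.T
  TTTTTT
Step 3: 3 trees catch fire, 3 burn out
  ...FTT
  ....TT
  .FTTT.
  FTTT.T
  TTTTTT
Step 4: 4 trees catch fire, 3 burn out
  ....FT
  ....TT
  ..FTT.
  .FTT.T
  FTTTTT

....FT
....TT
..FTT.
.FTT.T
FTTTTT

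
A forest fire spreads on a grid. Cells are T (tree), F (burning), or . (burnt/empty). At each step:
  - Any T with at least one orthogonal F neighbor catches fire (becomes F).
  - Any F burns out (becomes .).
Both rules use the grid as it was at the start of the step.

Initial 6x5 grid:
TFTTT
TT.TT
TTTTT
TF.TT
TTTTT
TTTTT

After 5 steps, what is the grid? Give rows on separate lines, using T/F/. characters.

Step 1: 6 trees catch fire, 2 burn out
  F.FTT
  TF.TT
  TFTTT
  F..TT
  TFTTT
  TTTTT
Step 2: 7 trees catch fire, 6 burn out
  ...FT
  F..TT
  F.FTT
  ...TT
  F.FTT
  TFTTT
Step 3: 6 trees catch fire, 7 burn out
  ....F
  ...FT
  ...FT
  ...TT
  ...FT
  F.FTT
Step 4: 5 trees catch fire, 6 burn out
  .....
  ....F
  ....F
  ...FT
  ....F
  ...FT
Step 5: 2 trees catch fire, 5 burn out
  .....
  .....
  .....
  ....F
  .....
  ....F

.....
.....
.....
....F
.....
....F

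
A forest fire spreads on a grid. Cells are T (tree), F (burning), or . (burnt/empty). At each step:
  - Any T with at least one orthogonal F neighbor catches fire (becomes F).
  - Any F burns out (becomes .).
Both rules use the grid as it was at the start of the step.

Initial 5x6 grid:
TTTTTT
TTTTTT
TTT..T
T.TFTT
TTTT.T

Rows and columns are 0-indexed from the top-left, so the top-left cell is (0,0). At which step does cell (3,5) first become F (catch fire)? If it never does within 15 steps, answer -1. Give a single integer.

Step 1: cell (3,5)='T' (+3 fires, +1 burnt)
Step 2: cell (3,5)='F' (+3 fires, +3 burnt)
  -> target ignites at step 2
Step 3: cell (3,5)='.' (+5 fires, +3 burnt)
Step 4: cell (3,5)='.' (+6 fires, +5 burnt)
Step 5: cell (3,5)='.' (+6 fires, +6 burnt)
Step 6: cell (3,5)='.' (+2 fires, +6 burnt)
Step 7: cell (3,5)='.' (+0 fires, +2 burnt)
  fire out at step 7

2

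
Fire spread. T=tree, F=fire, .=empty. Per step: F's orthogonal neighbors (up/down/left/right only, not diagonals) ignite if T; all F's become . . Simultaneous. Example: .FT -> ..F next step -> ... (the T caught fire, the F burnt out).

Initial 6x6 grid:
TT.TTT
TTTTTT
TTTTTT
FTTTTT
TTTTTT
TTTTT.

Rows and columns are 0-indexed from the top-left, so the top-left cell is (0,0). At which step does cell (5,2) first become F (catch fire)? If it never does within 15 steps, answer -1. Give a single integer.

Step 1: cell (5,2)='T' (+3 fires, +1 burnt)
Step 2: cell (5,2)='T' (+5 fires, +3 burnt)
Step 3: cell (5,2)='T' (+6 fires, +5 burnt)
Step 4: cell (5,2)='F' (+6 fires, +6 burnt)
  -> target ignites at step 4
Step 5: cell (5,2)='.' (+5 fires, +6 burnt)
Step 6: cell (5,2)='.' (+5 fires, +5 burnt)
Step 7: cell (5,2)='.' (+2 fires, +5 burnt)
Step 8: cell (5,2)='.' (+1 fires, +2 burnt)
Step 9: cell (5,2)='.' (+0 fires, +1 burnt)
  fire out at step 9

4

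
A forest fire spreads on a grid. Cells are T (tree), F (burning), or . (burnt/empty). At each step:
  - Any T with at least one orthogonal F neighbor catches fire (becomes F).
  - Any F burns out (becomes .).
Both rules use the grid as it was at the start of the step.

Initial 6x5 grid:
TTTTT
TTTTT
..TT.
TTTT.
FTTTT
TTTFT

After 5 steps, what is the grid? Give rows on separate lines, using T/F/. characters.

Step 1: 6 trees catch fire, 2 burn out
  TTTTT
  TTTTT
  ..TT.
  FTTT.
  .FTFT
  FTF.F
Step 2: 5 trees catch fire, 6 burn out
  TTTTT
  TTTTT
  ..TT.
  .FTF.
  ..F.F
  .F...
Step 3: 2 trees catch fire, 5 burn out
  TTTTT
  TTTTT
  ..TF.
  ..F..
  .....
  .....
Step 4: 2 trees catch fire, 2 burn out
  TTTTT
  TTTFT
  ..F..
  .....
  .....
  .....
Step 5: 3 trees catch fire, 2 burn out
  TTTFT
  TTF.F
  .....
  .....
  .....
  .....

TTTFT
TTF.F
.....
.....
.....
.....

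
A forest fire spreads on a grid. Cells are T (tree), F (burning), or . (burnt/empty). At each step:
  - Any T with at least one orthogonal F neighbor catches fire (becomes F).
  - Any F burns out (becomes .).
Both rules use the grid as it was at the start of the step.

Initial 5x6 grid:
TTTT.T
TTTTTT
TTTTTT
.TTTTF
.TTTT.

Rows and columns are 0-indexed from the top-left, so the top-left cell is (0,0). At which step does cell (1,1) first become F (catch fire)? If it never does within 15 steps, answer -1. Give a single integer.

Step 1: cell (1,1)='T' (+2 fires, +1 burnt)
Step 2: cell (1,1)='T' (+4 fires, +2 burnt)
Step 3: cell (1,1)='T' (+5 fires, +4 burnt)
Step 4: cell (1,1)='T' (+4 fires, +5 burnt)
Step 5: cell (1,1)='T' (+4 fires, +4 burnt)
Step 6: cell (1,1)='F' (+3 fires, +4 burnt)
  -> target ignites at step 6
Step 7: cell (1,1)='.' (+2 fires, +3 burnt)
Step 8: cell (1,1)='.' (+1 fires, +2 burnt)
Step 9: cell (1,1)='.' (+0 fires, +1 burnt)
  fire out at step 9

6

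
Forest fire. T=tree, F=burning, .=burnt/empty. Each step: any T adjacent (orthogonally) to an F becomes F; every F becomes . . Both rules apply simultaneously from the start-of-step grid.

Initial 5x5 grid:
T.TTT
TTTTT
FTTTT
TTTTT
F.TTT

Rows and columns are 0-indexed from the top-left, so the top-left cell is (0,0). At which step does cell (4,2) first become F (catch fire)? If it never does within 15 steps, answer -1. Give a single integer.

Step 1: cell (4,2)='T' (+3 fires, +2 burnt)
Step 2: cell (4,2)='T' (+4 fires, +3 burnt)
Step 3: cell (4,2)='T' (+3 fires, +4 burnt)
Step 4: cell (4,2)='F' (+5 fires, +3 burnt)
  -> target ignites at step 4
Step 5: cell (4,2)='.' (+4 fires, +5 burnt)
Step 6: cell (4,2)='.' (+2 fires, +4 burnt)
Step 7: cell (4,2)='.' (+0 fires, +2 burnt)
  fire out at step 7

4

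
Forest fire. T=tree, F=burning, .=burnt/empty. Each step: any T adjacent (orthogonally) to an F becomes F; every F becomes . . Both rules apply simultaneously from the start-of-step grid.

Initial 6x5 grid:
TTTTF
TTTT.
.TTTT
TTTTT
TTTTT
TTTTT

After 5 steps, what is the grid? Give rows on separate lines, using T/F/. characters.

Step 1: 1 trees catch fire, 1 burn out
  TTTF.
  TTTT.
  .TTTT
  TTTTT
  TTTTT
  TTTTT
Step 2: 2 trees catch fire, 1 burn out
  TTF..
  TTTF.
  .TTTT
  TTTTT
  TTTTT
  TTTTT
Step 3: 3 trees catch fire, 2 burn out
  TF...
  TTF..
  .TTFT
  TTTTT
  TTTTT
  TTTTT
Step 4: 5 trees catch fire, 3 burn out
  F....
  TF...
  .TF.F
  TTTFT
  TTTTT
  TTTTT
Step 5: 5 trees catch fire, 5 burn out
  .....
  F....
  .F...
  TTF.F
  TTTFT
  TTTTT

.....
F....
.F...
TTF.F
TTTFT
TTTTT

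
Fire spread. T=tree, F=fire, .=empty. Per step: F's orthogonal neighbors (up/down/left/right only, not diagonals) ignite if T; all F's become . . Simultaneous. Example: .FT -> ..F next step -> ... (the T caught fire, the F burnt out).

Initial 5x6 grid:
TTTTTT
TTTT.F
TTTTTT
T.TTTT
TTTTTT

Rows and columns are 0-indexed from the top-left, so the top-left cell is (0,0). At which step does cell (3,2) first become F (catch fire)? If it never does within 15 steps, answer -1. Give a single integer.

Step 1: cell (3,2)='T' (+2 fires, +1 burnt)
Step 2: cell (3,2)='T' (+3 fires, +2 burnt)
Step 3: cell (3,2)='T' (+4 fires, +3 burnt)
Step 4: cell (3,2)='T' (+5 fires, +4 burnt)
Step 5: cell (3,2)='F' (+5 fires, +5 burnt)
  -> target ignites at step 5
Step 6: cell (3,2)='.' (+4 fires, +5 burnt)
Step 7: cell (3,2)='.' (+3 fires, +4 burnt)
Step 8: cell (3,2)='.' (+1 fires, +3 burnt)
Step 9: cell (3,2)='.' (+0 fires, +1 burnt)
  fire out at step 9

5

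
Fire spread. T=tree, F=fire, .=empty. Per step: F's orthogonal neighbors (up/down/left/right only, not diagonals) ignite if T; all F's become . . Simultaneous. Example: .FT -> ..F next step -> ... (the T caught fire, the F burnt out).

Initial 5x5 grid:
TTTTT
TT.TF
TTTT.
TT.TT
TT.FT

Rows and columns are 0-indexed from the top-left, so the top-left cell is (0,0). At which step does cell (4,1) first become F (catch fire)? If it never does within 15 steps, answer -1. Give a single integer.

Step 1: cell (4,1)='T' (+4 fires, +2 burnt)
Step 2: cell (4,1)='T' (+3 fires, +4 burnt)
Step 3: cell (4,1)='T' (+2 fires, +3 burnt)
Step 4: cell (4,1)='T' (+2 fires, +2 burnt)
Step 5: cell (4,1)='T' (+4 fires, +2 burnt)
Step 6: cell (4,1)='F' (+3 fires, +4 burnt)
  -> target ignites at step 6
Step 7: cell (4,1)='.' (+1 fires, +3 burnt)
Step 8: cell (4,1)='.' (+0 fires, +1 burnt)
  fire out at step 8

6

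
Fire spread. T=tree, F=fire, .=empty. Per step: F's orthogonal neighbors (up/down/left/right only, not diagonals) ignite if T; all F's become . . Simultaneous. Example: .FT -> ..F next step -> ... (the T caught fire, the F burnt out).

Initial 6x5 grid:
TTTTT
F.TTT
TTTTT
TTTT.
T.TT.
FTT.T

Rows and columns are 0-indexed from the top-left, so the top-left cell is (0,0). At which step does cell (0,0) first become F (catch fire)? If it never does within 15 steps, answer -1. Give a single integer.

Step 1: cell (0,0)='F' (+4 fires, +2 burnt)
  -> target ignites at step 1
Step 2: cell (0,0)='.' (+4 fires, +4 burnt)
Step 3: cell (0,0)='.' (+4 fires, +4 burnt)
Step 4: cell (0,0)='.' (+5 fires, +4 burnt)
Step 5: cell (0,0)='.' (+4 fires, +5 burnt)
Step 6: cell (0,0)='.' (+1 fires, +4 burnt)
Step 7: cell (0,0)='.' (+0 fires, +1 burnt)
  fire out at step 7

1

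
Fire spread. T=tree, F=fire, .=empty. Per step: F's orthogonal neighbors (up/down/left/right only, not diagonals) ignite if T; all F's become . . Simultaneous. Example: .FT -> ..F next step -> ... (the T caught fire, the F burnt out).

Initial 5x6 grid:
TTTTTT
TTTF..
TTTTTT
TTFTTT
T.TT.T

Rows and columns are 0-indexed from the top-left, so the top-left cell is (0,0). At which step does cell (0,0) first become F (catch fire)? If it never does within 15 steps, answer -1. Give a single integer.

Step 1: cell (0,0)='T' (+7 fires, +2 burnt)
Step 2: cell (0,0)='T' (+8 fires, +7 burnt)
Step 3: cell (0,0)='T' (+7 fires, +8 burnt)
Step 4: cell (0,0)='F' (+2 fires, +7 burnt)
  -> target ignites at step 4
Step 5: cell (0,0)='.' (+0 fires, +2 burnt)
  fire out at step 5

4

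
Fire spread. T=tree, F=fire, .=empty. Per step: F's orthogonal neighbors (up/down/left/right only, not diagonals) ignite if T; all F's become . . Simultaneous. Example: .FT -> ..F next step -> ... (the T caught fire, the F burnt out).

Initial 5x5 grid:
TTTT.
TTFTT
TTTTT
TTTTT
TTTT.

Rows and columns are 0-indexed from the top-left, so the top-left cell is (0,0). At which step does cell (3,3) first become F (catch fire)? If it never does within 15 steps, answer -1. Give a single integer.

Step 1: cell (3,3)='T' (+4 fires, +1 burnt)
Step 2: cell (3,3)='T' (+7 fires, +4 burnt)
Step 3: cell (3,3)='F' (+6 fires, +7 burnt)
  -> target ignites at step 3
Step 4: cell (3,3)='.' (+4 fires, +6 burnt)
Step 5: cell (3,3)='.' (+1 fires, +4 burnt)
Step 6: cell (3,3)='.' (+0 fires, +1 burnt)
  fire out at step 6

3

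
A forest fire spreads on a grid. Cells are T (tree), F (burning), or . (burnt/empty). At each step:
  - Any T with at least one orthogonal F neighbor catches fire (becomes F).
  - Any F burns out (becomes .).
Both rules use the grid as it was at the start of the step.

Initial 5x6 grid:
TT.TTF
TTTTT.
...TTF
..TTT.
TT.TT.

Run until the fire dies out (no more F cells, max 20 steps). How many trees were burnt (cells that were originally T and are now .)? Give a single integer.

Step 1: +2 fires, +2 burnt (F count now 2)
Step 2: +4 fires, +2 burnt (F count now 4)
Step 3: +3 fires, +4 burnt (F count now 3)
Step 4: +3 fires, +3 burnt (F count now 3)
Step 5: +1 fires, +3 burnt (F count now 1)
Step 6: +2 fires, +1 burnt (F count now 2)
Step 7: +1 fires, +2 burnt (F count now 1)
Step 8: +0 fires, +1 burnt (F count now 0)
Fire out after step 8
Initially T: 18, now '.': 28
Total burnt (originally-T cells now '.'): 16

Answer: 16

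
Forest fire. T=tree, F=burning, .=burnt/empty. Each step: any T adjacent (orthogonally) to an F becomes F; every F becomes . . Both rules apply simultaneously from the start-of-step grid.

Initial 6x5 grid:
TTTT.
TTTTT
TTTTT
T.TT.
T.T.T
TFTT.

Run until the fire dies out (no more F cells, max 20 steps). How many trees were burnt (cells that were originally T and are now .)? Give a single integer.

Step 1: +2 fires, +1 burnt (F count now 2)
Step 2: +3 fires, +2 burnt (F count now 3)
Step 3: +2 fires, +3 burnt (F count now 2)
Step 4: +3 fires, +2 burnt (F count now 3)
Step 5: +4 fires, +3 burnt (F count now 4)
Step 6: +5 fires, +4 burnt (F count now 5)
Step 7: +3 fires, +5 burnt (F count now 3)
Step 8: +0 fires, +3 burnt (F count now 0)
Fire out after step 8
Initially T: 23, now '.': 29
Total burnt (originally-T cells now '.'): 22

Answer: 22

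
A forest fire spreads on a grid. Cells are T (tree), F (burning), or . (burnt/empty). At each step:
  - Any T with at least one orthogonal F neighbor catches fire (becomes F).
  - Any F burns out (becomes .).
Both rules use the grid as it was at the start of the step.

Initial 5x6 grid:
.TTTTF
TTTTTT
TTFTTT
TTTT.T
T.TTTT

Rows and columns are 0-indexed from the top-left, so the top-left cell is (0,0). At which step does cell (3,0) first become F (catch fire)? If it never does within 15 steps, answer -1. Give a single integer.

Step 1: cell (3,0)='T' (+6 fires, +2 burnt)
Step 2: cell (3,0)='T' (+11 fires, +6 burnt)
Step 3: cell (3,0)='F' (+5 fires, +11 burnt)
  -> target ignites at step 3
Step 4: cell (3,0)='.' (+3 fires, +5 burnt)
Step 5: cell (3,0)='.' (+0 fires, +3 burnt)
  fire out at step 5

3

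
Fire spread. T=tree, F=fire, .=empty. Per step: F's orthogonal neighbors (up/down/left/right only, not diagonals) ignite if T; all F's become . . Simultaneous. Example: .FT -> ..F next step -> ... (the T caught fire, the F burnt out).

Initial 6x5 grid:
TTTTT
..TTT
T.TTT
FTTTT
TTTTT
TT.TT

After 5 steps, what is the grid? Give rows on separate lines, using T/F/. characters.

Step 1: 3 trees catch fire, 1 burn out
  TTTTT
  ..TTT
  F.TTT
  .FTTT
  FTTTT
  TT.TT
Step 2: 3 trees catch fire, 3 burn out
  TTTTT
  ..TTT
  ..TTT
  ..FTT
  .FTTT
  FT.TT
Step 3: 4 trees catch fire, 3 burn out
  TTTTT
  ..TTT
  ..FTT
  ...FT
  ..FTT
  .F.TT
Step 4: 4 trees catch fire, 4 burn out
  TTTTT
  ..FTT
  ...FT
  ....F
  ...FT
  ...TT
Step 5: 5 trees catch fire, 4 burn out
  TTFTT
  ...FT
  ....F
  .....
  ....F
  ...FT

TTFTT
...FT
....F
.....
....F
...FT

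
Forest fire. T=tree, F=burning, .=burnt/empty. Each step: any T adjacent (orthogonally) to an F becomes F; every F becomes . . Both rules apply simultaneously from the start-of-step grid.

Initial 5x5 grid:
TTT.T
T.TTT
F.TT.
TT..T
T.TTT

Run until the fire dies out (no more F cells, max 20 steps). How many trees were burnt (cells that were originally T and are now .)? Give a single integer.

Step 1: +2 fires, +1 burnt (F count now 2)
Step 2: +3 fires, +2 burnt (F count now 3)
Step 3: +1 fires, +3 burnt (F count now 1)
Step 4: +1 fires, +1 burnt (F count now 1)
Step 5: +1 fires, +1 burnt (F count now 1)
Step 6: +2 fires, +1 burnt (F count now 2)
Step 7: +2 fires, +2 burnt (F count now 2)
Step 8: +1 fires, +2 burnt (F count now 1)
Step 9: +0 fires, +1 burnt (F count now 0)
Fire out after step 9
Initially T: 17, now '.': 21
Total burnt (originally-T cells now '.'): 13

Answer: 13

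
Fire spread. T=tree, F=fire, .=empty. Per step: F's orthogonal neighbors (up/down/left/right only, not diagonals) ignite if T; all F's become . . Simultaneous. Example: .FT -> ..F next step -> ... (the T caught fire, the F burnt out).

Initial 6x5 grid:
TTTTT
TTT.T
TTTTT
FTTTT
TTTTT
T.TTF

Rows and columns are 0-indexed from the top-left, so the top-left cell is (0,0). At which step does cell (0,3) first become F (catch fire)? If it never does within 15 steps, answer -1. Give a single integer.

Step 1: cell (0,3)='T' (+5 fires, +2 burnt)
Step 2: cell (0,3)='T' (+8 fires, +5 burnt)
Step 3: cell (0,3)='T' (+6 fires, +8 burnt)
Step 4: cell (0,3)='T' (+4 fires, +6 burnt)
Step 5: cell (0,3)='T' (+2 fires, +4 burnt)
Step 6: cell (0,3)='F' (+1 fires, +2 burnt)
  -> target ignites at step 6
Step 7: cell (0,3)='.' (+0 fires, +1 burnt)
  fire out at step 7

6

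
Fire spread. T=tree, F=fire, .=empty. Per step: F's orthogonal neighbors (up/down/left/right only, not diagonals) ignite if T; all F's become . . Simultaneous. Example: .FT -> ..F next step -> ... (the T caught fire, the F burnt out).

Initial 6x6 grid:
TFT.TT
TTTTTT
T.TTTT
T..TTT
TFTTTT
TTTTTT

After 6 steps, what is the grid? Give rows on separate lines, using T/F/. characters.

Step 1: 6 trees catch fire, 2 burn out
  F.F.TT
  TFTTTT
  T.TTTT
  T..TTT
  F.FTTT
  TFTTTT
Step 2: 6 trees catch fire, 6 burn out
  ....TT
  F.FTTT
  T.TTTT
  F..TTT
  ...FTT
  F.FTTT
Step 3: 6 trees catch fire, 6 burn out
  ....TT
  ...FTT
  F.FTTT
  ...FTT
  ....FT
  ...FTT
Step 4: 5 trees catch fire, 6 burn out
  ....TT
  ....FT
  ...FTT
  ....FT
  .....F
  ....FT
Step 5: 5 trees catch fire, 5 burn out
  ....FT
  .....F
  ....FT
  .....F
  ......
  .....F
Step 6: 2 trees catch fire, 5 burn out
  .....F
  ......
  .....F
  ......
  ......
  ......

.....F
......
.....F
......
......
......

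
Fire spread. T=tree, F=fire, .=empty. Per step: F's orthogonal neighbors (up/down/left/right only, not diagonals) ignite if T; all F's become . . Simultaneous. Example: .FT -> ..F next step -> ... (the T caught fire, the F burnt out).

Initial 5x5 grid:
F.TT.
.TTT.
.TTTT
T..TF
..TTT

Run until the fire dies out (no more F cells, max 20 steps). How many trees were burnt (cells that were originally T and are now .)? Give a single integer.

Answer: 13

Derivation:
Step 1: +3 fires, +2 burnt (F count now 3)
Step 2: +2 fires, +3 burnt (F count now 2)
Step 3: +3 fires, +2 burnt (F count now 3)
Step 4: +3 fires, +3 burnt (F count now 3)
Step 5: +2 fires, +3 burnt (F count now 2)
Step 6: +0 fires, +2 burnt (F count now 0)
Fire out after step 6
Initially T: 14, now '.': 24
Total burnt (originally-T cells now '.'): 13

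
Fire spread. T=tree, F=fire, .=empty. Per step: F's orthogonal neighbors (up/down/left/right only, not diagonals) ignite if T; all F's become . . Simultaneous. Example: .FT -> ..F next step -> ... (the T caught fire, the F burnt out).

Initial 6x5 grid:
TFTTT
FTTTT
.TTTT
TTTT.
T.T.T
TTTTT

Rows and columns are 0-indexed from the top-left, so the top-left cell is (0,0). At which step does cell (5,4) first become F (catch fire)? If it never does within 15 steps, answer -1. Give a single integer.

Step 1: cell (5,4)='T' (+3 fires, +2 burnt)
Step 2: cell (5,4)='T' (+3 fires, +3 burnt)
Step 3: cell (5,4)='T' (+4 fires, +3 burnt)
Step 4: cell (5,4)='T' (+4 fires, +4 burnt)
Step 5: cell (5,4)='T' (+4 fires, +4 burnt)
Step 6: cell (5,4)='T' (+2 fires, +4 burnt)
Step 7: cell (5,4)='T' (+2 fires, +2 burnt)
Step 8: cell (5,4)='F' (+1 fires, +2 burnt)
  -> target ignites at step 8
Step 9: cell (5,4)='.' (+1 fires, +1 burnt)
Step 10: cell (5,4)='.' (+0 fires, +1 burnt)
  fire out at step 10

8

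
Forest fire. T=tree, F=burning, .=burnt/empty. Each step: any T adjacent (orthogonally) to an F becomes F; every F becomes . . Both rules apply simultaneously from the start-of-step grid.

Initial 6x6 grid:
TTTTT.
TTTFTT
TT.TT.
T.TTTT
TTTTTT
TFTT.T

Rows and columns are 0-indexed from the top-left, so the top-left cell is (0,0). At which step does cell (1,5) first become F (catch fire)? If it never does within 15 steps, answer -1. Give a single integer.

Step 1: cell (1,5)='T' (+7 fires, +2 burnt)
Step 2: cell (1,5)='F' (+9 fires, +7 burnt)
  -> target ignites at step 2
Step 3: cell (1,5)='.' (+7 fires, +9 burnt)
Step 4: cell (1,5)='.' (+4 fires, +7 burnt)
Step 5: cell (1,5)='.' (+1 fires, +4 burnt)
Step 6: cell (1,5)='.' (+1 fires, +1 burnt)
Step 7: cell (1,5)='.' (+0 fires, +1 burnt)
  fire out at step 7

2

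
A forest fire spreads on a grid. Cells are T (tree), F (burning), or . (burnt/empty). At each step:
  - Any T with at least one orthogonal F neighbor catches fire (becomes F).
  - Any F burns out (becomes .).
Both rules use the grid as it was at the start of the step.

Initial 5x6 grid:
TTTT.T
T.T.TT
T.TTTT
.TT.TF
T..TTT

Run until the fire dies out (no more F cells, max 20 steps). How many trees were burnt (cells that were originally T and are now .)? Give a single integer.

Answer: 20

Derivation:
Step 1: +3 fires, +1 burnt (F count now 3)
Step 2: +3 fires, +3 burnt (F count now 3)
Step 3: +4 fires, +3 burnt (F count now 4)
Step 4: +1 fires, +4 burnt (F count now 1)
Step 5: +2 fires, +1 burnt (F count now 2)
Step 6: +2 fires, +2 burnt (F count now 2)
Step 7: +2 fires, +2 burnt (F count now 2)
Step 8: +1 fires, +2 burnt (F count now 1)
Step 9: +1 fires, +1 burnt (F count now 1)
Step 10: +1 fires, +1 burnt (F count now 1)
Step 11: +0 fires, +1 burnt (F count now 0)
Fire out after step 11
Initially T: 21, now '.': 29
Total burnt (originally-T cells now '.'): 20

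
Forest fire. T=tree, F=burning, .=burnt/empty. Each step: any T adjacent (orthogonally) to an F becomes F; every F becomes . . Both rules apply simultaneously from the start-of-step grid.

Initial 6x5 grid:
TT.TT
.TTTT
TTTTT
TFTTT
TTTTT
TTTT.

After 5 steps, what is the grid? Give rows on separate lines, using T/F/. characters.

Step 1: 4 trees catch fire, 1 burn out
  TT.TT
  .TTTT
  TFTTT
  F.FTT
  TFTTT
  TTTT.
Step 2: 7 trees catch fire, 4 burn out
  TT.TT
  .FTTT
  F.FTT
  ...FT
  F.FTT
  TFTT.
Step 3: 7 trees catch fire, 7 burn out
  TF.TT
  ..FTT
  ...FT
  ....F
  ...FT
  F.FT.
Step 4: 5 trees catch fire, 7 burn out
  F..TT
  ...FT
  ....F
  .....
  ....F
  ...F.
Step 5: 2 trees catch fire, 5 burn out
  ...FT
  ....F
  .....
  .....
  .....
  .....

...FT
....F
.....
.....
.....
.....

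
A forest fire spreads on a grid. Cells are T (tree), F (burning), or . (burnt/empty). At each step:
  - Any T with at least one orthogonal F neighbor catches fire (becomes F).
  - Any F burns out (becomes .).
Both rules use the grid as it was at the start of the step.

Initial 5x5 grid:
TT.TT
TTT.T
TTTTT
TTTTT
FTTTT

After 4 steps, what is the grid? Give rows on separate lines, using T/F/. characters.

Step 1: 2 trees catch fire, 1 burn out
  TT.TT
  TTT.T
  TTTTT
  FTTTT
  .FTTT
Step 2: 3 trees catch fire, 2 burn out
  TT.TT
  TTT.T
  FTTTT
  .FTTT
  ..FTT
Step 3: 4 trees catch fire, 3 burn out
  TT.TT
  FTT.T
  .FTTT
  ..FTT
  ...FT
Step 4: 5 trees catch fire, 4 burn out
  FT.TT
  .FT.T
  ..FTT
  ...FT
  ....F

FT.TT
.FT.T
..FTT
...FT
....F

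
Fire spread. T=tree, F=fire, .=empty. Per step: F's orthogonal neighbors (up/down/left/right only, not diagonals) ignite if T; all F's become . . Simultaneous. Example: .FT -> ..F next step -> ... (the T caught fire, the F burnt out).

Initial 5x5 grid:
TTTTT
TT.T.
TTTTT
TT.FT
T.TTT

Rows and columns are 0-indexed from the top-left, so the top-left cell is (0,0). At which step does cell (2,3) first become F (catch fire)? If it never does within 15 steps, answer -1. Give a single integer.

Step 1: cell (2,3)='F' (+3 fires, +1 burnt)
  -> target ignites at step 1
Step 2: cell (2,3)='.' (+5 fires, +3 burnt)
Step 3: cell (2,3)='.' (+2 fires, +5 burnt)
Step 4: cell (2,3)='.' (+5 fires, +2 burnt)
Step 5: cell (2,3)='.' (+3 fires, +5 burnt)
Step 6: cell (2,3)='.' (+2 fires, +3 burnt)
Step 7: cell (2,3)='.' (+0 fires, +2 burnt)
  fire out at step 7

1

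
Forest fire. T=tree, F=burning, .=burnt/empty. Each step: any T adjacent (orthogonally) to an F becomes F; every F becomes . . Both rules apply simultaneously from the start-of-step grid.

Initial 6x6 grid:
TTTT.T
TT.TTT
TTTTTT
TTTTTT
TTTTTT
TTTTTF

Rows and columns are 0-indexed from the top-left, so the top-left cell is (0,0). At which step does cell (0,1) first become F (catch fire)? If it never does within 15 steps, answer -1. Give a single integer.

Step 1: cell (0,1)='T' (+2 fires, +1 burnt)
Step 2: cell (0,1)='T' (+3 fires, +2 burnt)
Step 3: cell (0,1)='T' (+4 fires, +3 burnt)
Step 4: cell (0,1)='T' (+5 fires, +4 burnt)
Step 5: cell (0,1)='T' (+6 fires, +5 burnt)
Step 6: cell (0,1)='T' (+4 fires, +6 burnt)
Step 7: cell (0,1)='T' (+3 fires, +4 burnt)
Step 8: cell (0,1)='T' (+3 fires, +3 burnt)
Step 9: cell (0,1)='F' (+2 fires, +3 burnt)
  -> target ignites at step 9
Step 10: cell (0,1)='.' (+1 fires, +2 burnt)
Step 11: cell (0,1)='.' (+0 fires, +1 burnt)
  fire out at step 11

9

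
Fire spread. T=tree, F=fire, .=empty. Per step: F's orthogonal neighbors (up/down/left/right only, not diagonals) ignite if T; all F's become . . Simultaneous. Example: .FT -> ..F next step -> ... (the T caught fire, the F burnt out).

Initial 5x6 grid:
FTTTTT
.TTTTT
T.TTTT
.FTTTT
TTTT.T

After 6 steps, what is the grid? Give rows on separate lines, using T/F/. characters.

Step 1: 3 trees catch fire, 2 burn out
  .FTTTT
  .TTTTT
  T.TTTT
  ..FTTT
  TFTT.T
Step 2: 6 trees catch fire, 3 burn out
  ..FTTT
  .FTTTT
  T.FTTT
  ...FTT
  F.FT.T
Step 3: 5 trees catch fire, 6 burn out
  ...FTT
  ..FTTT
  T..FTT
  ....FT
  ...F.T
Step 4: 4 trees catch fire, 5 burn out
  ....FT
  ...FTT
  T...FT
  .....F
  .....T
Step 5: 4 trees catch fire, 4 burn out
  .....F
  ....FT
  T....F
  ......
  .....F
Step 6: 1 trees catch fire, 4 burn out
  ......
  .....F
  T.....
  ......
  ......

......
.....F
T.....
......
......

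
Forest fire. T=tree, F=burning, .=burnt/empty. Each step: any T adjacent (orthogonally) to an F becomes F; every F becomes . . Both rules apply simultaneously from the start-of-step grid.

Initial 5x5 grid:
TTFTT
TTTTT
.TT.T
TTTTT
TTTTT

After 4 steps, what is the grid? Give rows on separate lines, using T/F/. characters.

Step 1: 3 trees catch fire, 1 burn out
  TF.FT
  TTFTT
  .TT.T
  TTTTT
  TTTTT
Step 2: 5 trees catch fire, 3 burn out
  F...F
  TF.FT
  .TF.T
  TTTTT
  TTTTT
Step 3: 4 trees catch fire, 5 burn out
  .....
  F...F
  .F..T
  TTFTT
  TTTTT
Step 4: 4 trees catch fire, 4 burn out
  .....
  .....
  ....F
  TF.FT
  TTFTT

.....
.....
....F
TF.FT
TTFTT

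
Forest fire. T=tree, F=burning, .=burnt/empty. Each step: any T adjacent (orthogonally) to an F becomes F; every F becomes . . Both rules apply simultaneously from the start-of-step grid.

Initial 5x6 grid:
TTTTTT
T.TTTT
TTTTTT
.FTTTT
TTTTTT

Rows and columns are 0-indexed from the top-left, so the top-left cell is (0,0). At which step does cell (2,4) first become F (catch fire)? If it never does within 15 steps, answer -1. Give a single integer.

Step 1: cell (2,4)='T' (+3 fires, +1 burnt)
Step 2: cell (2,4)='T' (+5 fires, +3 burnt)
Step 3: cell (2,4)='T' (+5 fires, +5 burnt)
Step 4: cell (2,4)='F' (+6 fires, +5 burnt)
  -> target ignites at step 4
Step 5: cell (2,4)='.' (+5 fires, +6 burnt)
Step 6: cell (2,4)='.' (+2 fires, +5 burnt)
Step 7: cell (2,4)='.' (+1 fires, +2 burnt)
Step 8: cell (2,4)='.' (+0 fires, +1 burnt)
  fire out at step 8

4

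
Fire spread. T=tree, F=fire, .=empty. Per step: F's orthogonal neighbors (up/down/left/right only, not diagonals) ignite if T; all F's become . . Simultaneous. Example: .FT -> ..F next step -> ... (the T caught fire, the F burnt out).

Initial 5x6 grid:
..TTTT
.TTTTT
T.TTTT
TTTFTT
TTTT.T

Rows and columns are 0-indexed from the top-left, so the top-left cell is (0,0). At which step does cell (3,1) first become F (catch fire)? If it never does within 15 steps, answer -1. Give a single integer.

Step 1: cell (3,1)='T' (+4 fires, +1 burnt)
Step 2: cell (3,1)='F' (+6 fires, +4 burnt)
  -> target ignites at step 2
Step 3: cell (3,1)='.' (+7 fires, +6 burnt)
Step 4: cell (3,1)='.' (+6 fires, +7 burnt)
Step 5: cell (3,1)='.' (+1 fires, +6 burnt)
Step 6: cell (3,1)='.' (+0 fires, +1 burnt)
  fire out at step 6

2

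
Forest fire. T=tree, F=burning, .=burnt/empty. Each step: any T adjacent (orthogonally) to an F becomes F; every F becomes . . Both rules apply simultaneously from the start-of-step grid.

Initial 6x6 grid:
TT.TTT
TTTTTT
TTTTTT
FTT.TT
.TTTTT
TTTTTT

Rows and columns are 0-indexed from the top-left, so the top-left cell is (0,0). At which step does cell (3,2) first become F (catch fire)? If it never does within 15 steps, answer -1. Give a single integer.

Step 1: cell (3,2)='T' (+2 fires, +1 burnt)
Step 2: cell (3,2)='F' (+4 fires, +2 burnt)
  -> target ignites at step 2
Step 3: cell (3,2)='.' (+5 fires, +4 burnt)
Step 4: cell (3,2)='.' (+6 fires, +5 burnt)
Step 5: cell (3,2)='.' (+4 fires, +6 burnt)
Step 6: cell (3,2)='.' (+6 fires, +4 burnt)
Step 7: cell (3,2)='.' (+4 fires, +6 burnt)
Step 8: cell (3,2)='.' (+1 fires, +4 burnt)
Step 9: cell (3,2)='.' (+0 fires, +1 burnt)
  fire out at step 9

2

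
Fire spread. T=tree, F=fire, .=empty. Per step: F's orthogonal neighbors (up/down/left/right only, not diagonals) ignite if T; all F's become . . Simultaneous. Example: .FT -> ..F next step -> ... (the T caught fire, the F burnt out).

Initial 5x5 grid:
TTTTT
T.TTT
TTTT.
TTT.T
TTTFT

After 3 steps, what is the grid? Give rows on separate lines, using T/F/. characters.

Step 1: 2 trees catch fire, 1 burn out
  TTTTT
  T.TTT
  TTTT.
  TTT.T
  TTF.F
Step 2: 3 trees catch fire, 2 burn out
  TTTTT
  T.TTT
  TTTT.
  TTF.F
  TF...
Step 3: 3 trees catch fire, 3 burn out
  TTTTT
  T.TTT
  TTFT.
  TF...
  F....

TTTTT
T.TTT
TTFT.
TF...
F....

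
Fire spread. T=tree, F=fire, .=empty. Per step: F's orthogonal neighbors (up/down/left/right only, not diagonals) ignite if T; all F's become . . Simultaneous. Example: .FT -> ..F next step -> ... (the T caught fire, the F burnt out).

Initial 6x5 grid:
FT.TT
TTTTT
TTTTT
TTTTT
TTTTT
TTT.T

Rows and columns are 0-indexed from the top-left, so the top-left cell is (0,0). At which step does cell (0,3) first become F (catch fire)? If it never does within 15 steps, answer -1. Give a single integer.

Step 1: cell (0,3)='T' (+2 fires, +1 burnt)
Step 2: cell (0,3)='T' (+2 fires, +2 burnt)
Step 3: cell (0,3)='T' (+3 fires, +2 burnt)
Step 4: cell (0,3)='T' (+4 fires, +3 burnt)
Step 5: cell (0,3)='F' (+6 fires, +4 burnt)
  -> target ignites at step 5
Step 6: cell (0,3)='.' (+5 fires, +6 burnt)
Step 7: cell (0,3)='.' (+3 fires, +5 burnt)
Step 8: cell (0,3)='.' (+1 fires, +3 burnt)
Step 9: cell (0,3)='.' (+1 fires, +1 burnt)
Step 10: cell (0,3)='.' (+0 fires, +1 burnt)
  fire out at step 10

5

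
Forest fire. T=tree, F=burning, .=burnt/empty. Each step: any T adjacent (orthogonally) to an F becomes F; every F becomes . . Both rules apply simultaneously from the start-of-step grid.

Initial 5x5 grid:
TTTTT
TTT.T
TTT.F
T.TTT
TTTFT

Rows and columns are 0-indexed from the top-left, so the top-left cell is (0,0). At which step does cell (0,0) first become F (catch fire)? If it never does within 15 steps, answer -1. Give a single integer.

Step 1: cell (0,0)='T' (+5 fires, +2 burnt)
Step 2: cell (0,0)='T' (+3 fires, +5 burnt)
Step 3: cell (0,0)='T' (+3 fires, +3 burnt)
Step 4: cell (0,0)='T' (+4 fires, +3 burnt)
Step 5: cell (0,0)='T' (+3 fires, +4 burnt)
Step 6: cell (0,0)='F' (+2 fires, +3 burnt)
  -> target ignites at step 6
Step 7: cell (0,0)='.' (+0 fires, +2 burnt)
  fire out at step 7

6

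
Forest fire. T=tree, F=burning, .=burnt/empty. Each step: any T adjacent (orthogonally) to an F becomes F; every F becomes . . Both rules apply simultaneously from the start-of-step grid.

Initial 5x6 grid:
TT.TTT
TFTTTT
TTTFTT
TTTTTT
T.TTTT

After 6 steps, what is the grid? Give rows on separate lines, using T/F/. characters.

Step 1: 8 trees catch fire, 2 burn out
  TF.TTT
  F.FFTT
  TFF.FT
  TTTFTT
  T.TTTT
Step 2: 9 trees catch fire, 8 burn out
  F..FTT
  ....FT
  F....F
  TFF.FT
  T.TFTT
Step 3: 6 trees catch fire, 9 burn out
  ....FT
  .....F
  ......
  F....F
  T.F.FT
Step 4: 3 trees catch fire, 6 burn out
  .....F
  ......
  ......
  ......
  F....F
Step 5: 0 trees catch fire, 3 burn out
  ......
  ......
  ......
  ......
  ......
Step 6: 0 trees catch fire, 0 burn out
  ......
  ......
  ......
  ......
  ......

......
......
......
......
......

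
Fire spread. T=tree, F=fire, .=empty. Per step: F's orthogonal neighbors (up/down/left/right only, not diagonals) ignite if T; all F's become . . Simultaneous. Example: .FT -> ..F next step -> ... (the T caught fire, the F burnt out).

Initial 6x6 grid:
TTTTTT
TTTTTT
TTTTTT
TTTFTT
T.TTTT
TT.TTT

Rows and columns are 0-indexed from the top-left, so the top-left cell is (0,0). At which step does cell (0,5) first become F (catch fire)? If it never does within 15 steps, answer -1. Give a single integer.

Step 1: cell (0,5)='T' (+4 fires, +1 burnt)
Step 2: cell (0,5)='T' (+8 fires, +4 burnt)
Step 3: cell (0,5)='T' (+8 fires, +8 burnt)
Step 4: cell (0,5)='T' (+7 fires, +8 burnt)
Step 5: cell (0,5)='F' (+4 fires, +7 burnt)
  -> target ignites at step 5
Step 6: cell (0,5)='.' (+2 fires, +4 burnt)
Step 7: cell (0,5)='.' (+0 fires, +2 burnt)
  fire out at step 7

5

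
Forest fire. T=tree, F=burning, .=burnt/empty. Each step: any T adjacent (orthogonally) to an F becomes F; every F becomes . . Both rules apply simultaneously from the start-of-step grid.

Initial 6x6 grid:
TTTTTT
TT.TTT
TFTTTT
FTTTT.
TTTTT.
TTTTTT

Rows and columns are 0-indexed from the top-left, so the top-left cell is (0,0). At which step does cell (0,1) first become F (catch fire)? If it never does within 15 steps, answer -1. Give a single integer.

Step 1: cell (0,1)='T' (+5 fires, +2 burnt)
Step 2: cell (0,1)='F' (+6 fires, +5 burnt)
  -> target ignites at step 2
Step 3: cell (0,1)='.' (+7 fires, +6 burnt)
Step 4: cell (0,1)='.' (+6 fires, +7 burnt)
Step 5: cell (0,1)='.' (+4 fires, +6 burnt)
Step 6: cell (0,1)='.' (+2 fires, +4 burnt)
Step 7: cell (0,1)='.' (+1 fires, +2 burnt)
Step 8: cell (0,1)='.' (+0 fires, +1 burnt)
  fire out at step 8

2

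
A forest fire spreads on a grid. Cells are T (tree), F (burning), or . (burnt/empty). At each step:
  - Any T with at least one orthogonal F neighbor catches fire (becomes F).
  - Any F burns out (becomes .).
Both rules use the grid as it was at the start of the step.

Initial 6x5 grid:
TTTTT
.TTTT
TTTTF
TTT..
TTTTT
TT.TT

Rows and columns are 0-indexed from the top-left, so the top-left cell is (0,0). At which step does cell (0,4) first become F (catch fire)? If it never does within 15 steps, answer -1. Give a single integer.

Step 1: cell (0,4)='T' (+2 fires, +1 burnt)
Step 2: cell (0,4)='F' (+3 fires, +2 burnt)
  -> target ignites at step 2
Step 3: cell (0,4)='.' (+4 fires, +3 burnt)
Step 4: cell (0,4)='.' (+5 fires, +4 burnt)
Step 5: cell (0,4)='.' (+4 fires, +5 burnt)
Step 6: cell (0,4)='.' (+5 fires, +4 burnt)
Step 7: cell (0,4)='.' (+2 fires, +5 burnt)
Step 8: cell (0,4)='.' (+0 fires, +2 burnt)
  fire out at step 8

2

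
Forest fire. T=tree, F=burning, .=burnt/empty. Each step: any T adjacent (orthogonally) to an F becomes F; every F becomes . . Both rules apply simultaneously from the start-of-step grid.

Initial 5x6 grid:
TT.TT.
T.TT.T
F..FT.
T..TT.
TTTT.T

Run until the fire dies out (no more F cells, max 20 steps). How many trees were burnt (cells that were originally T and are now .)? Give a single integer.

Answer: 15

Derivation:
Step 1: +5 fires, +2 burnt (F count now 5)
Step 2: +6 fires, +5 burnt (F count now 6)
Step 3: +4 fires, +6 burnt (F count now 4)
Step 4: +0 fires, +4 burnt (F count now 0)
Fire out after step 4
Initially T: 17, now '.': 28
Total burnt (originally-T cells now '.'): 15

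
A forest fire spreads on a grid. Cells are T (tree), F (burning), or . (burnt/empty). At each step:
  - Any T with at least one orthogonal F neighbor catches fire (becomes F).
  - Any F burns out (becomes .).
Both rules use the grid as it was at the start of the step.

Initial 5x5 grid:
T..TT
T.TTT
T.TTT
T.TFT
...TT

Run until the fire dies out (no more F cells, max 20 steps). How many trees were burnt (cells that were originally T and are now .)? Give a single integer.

Step 1: +4 fires, +1 burnt (F count now 4)
Step 2: +4 fires, +4 burnt (F count now 4)
Step 3: +3 fires, +4 burnt (F count now 3)
Step 4: +1 fires, +3 burnt (F count now 1)
Step 5: +0 fires, +1 burnt (F count now 0)
Fire out after step 5
Initially T: 16, now '.': 21
Total burnt (originally-T cells now '.'): 12

Answer: 12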